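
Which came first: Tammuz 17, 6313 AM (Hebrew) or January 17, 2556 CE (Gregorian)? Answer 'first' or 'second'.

first

First date → JDN 2653705; second date → JDN 2654636.
JDN 2653705 < JDN 2654636, so the first date is earlier.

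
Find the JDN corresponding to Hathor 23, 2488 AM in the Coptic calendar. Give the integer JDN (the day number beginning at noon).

2733489

In the Gregorian calendar the same day is 9 December 2771.
JDN 2400001 is 17 November 1858 CE (Gregorian), MJD 0; the target day is +333488 days from there, so JDN = 2733489.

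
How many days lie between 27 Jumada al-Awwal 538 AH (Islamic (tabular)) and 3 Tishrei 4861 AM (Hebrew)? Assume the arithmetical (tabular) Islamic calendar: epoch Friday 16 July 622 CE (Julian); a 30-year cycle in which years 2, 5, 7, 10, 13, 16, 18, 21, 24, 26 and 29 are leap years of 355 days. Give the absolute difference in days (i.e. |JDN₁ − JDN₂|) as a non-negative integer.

15795

JDN of the first date = 2138879.
JDN of the second date = 2123084.
|2123084 − 2138879| = 15795.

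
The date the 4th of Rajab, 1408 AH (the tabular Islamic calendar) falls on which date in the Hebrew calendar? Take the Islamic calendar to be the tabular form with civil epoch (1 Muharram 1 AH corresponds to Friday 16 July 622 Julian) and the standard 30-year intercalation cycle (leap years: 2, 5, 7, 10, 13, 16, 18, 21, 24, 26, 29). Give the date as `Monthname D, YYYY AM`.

The source date corresponds to 22 February 1988 in the Gregorian calendar (JDN 2447214).
That day falls on 4 Adar 5748 AM in the Hebrew calendar.

Adar 4, 5748 AM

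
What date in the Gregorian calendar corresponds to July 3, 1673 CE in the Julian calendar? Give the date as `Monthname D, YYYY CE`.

July 13, 1673 CE

At this point the Julian calendar is 10 days behind the Gregorian.
3 July 1673 Julian + 10 days → 13 July 1673 Gregorian.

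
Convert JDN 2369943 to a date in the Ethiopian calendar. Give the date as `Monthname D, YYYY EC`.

The Gregorian equivalent of JDN 2369943 is 31 July 1776.
In the Ethiopian calendar that day is Hamle 26, 1768 EC.

Hamle 26, 1768 EC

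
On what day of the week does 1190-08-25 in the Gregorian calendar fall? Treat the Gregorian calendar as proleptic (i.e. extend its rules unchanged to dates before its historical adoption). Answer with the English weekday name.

JDN 2155935 mod 7 = 5, and JDN 0 was a Monday, so this is a Saturday.

Saturday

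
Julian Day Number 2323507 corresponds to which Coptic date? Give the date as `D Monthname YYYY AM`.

The Gregorian equivalent of JDN 2323507 is 11 June 1649.
In the Coptic calendar that day is 7 Paoni 1365 AM.

7 Paoni 1365 AM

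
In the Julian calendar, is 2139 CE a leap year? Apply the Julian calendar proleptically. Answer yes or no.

no

2139 mod 4 = 3, so it is a common year in the Julian calendar.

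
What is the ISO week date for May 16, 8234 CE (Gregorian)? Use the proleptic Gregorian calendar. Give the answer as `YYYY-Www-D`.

8234-W20-5

The weekday is Friday (ISO weekday 5).
That Friday belongs to ISO week 20 of ISO year 8234.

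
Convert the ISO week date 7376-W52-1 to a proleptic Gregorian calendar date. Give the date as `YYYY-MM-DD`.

ISO week 1 of 7376 is the week containing the first Thursday of 7376.
Week 52, day 1 (Monday) lands on 7376-12-23.

7376-12-23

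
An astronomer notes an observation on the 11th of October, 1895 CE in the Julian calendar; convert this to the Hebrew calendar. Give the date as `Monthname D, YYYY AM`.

Cheshvan 5, 5656 AM

Julian Day Number of the source date = 2413490.
Converting JDN 2413490 to the Hebrew calendar gives 5 Cheshvan 5656 AM.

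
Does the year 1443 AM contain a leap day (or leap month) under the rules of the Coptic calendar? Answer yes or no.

1443 mod 4 = 3; in the Coptic calendar a year is leap when year mod 4 = 3, so it is a leap year.

yes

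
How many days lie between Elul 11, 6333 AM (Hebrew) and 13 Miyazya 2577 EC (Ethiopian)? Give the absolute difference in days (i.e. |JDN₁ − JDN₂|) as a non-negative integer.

4246

First date → JDN 2661081; second date → JDN 2665327.
The interval is |2661081 − 2665327| = 4246 days.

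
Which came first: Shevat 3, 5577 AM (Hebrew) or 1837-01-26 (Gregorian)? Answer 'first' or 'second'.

First date → JDN 2384725; second date → JDN 2392036.
JDN 2384725 < JDN 2392036, so the first date is earlier.

first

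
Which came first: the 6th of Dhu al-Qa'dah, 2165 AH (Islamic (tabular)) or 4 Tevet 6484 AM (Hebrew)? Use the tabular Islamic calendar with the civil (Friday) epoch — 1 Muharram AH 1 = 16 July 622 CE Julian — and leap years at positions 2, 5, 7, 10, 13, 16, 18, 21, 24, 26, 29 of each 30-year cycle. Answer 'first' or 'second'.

first

The two dates have Julian Day Numbers 2715589 and 2715972 respectively.
Since 2715589 < 2715972, the first date comes first.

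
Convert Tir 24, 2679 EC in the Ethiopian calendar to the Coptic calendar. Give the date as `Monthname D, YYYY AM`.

Tobi 24, 2403 AM

Both dates share Julian Day Number 2702503; in the Coptic calendar that is 24 Tobi 2403 AM.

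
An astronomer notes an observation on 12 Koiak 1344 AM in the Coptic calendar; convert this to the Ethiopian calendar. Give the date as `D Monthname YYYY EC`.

12 Tahsas 1620 EC

Both dates share Julian Day Number 2315662; in the Ethiopian calendar that is 12 Tahsas 1620 EC.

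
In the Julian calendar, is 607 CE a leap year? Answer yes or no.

607 mod 4 = 3, so it is a common year in the Julian calendar.

no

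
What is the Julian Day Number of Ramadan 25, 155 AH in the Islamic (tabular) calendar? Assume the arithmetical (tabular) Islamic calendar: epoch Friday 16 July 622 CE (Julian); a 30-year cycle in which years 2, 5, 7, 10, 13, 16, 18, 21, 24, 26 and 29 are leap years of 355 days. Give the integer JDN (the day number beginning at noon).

2003272

In the proleptic Gregorian calendar the same day is 2 September 772.
JDN 2299161 is 15 October 1582 CE (Gregorian); the target day is −295889 days from there, so JDN = 2003272.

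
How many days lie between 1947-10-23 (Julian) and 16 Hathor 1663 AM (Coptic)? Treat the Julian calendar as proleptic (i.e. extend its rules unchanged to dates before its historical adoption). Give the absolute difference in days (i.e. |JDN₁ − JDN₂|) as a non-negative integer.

JDN of the first date = 2432495.
JDN of the second date = 2432150.
|2432150 − 2432495| = 345.

345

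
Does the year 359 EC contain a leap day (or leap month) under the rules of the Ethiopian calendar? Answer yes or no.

yes

359 mod 4 = 3; in the Ethiopian calendar a year is leap when year mod 4 = 3, so it is a leap year.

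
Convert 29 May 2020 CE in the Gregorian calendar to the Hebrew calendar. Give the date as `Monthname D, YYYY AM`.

Sivan 6, 5780 AM

Both dates share Julian Day Number 2458999; in the Hebrew calendar that is 6 Sivan 5780 AM.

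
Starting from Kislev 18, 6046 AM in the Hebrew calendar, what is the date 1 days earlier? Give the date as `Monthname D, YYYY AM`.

Kislev 17, 6046 AM

The starting date is JDN 2555989; 2555989 − 1 = 2555988.
JDN 2555988 corresponds to Kislev 17, 6046 AM.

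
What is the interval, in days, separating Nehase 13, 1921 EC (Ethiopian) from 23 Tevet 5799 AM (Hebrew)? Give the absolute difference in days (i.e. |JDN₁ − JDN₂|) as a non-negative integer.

First date → JDN 2425843; second date → JDN 2465808.
The interval is |2425843 − 2465808| = 39965 days.

39965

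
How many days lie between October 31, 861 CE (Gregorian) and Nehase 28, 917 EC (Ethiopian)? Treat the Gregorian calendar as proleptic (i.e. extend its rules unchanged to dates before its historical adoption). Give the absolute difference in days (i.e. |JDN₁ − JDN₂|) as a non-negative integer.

JDN of the first date = 2035838.
JDN of the second date = 2059147.
|2059147 − 2035838| = 23309.

23309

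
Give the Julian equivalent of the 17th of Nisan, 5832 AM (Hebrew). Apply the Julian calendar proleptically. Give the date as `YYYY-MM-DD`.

2072-03-23

Both dates share Julian Day Number 2477938; in the Julian calendar that is 23 March 2072 CE.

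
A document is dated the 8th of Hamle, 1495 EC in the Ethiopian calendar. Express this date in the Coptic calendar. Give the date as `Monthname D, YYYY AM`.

Julian Day Number of the source date = 2270211.
Converting JDN 2270211 to the Coptic calendar gives 8 Epip 1219 AM.

Epip 8, 1219 AM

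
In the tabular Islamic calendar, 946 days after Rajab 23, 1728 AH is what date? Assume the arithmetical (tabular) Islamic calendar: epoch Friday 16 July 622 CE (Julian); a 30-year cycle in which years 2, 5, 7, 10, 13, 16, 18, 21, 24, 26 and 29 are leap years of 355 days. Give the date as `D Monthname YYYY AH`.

The starting date is JDN 2560630; 2560630 + 946 = 2561576.
JDN 2561576 corresponds to 24 Rabi' al-Awwal 1731 AH.

24 Rabi' al-Awwal 1731 AH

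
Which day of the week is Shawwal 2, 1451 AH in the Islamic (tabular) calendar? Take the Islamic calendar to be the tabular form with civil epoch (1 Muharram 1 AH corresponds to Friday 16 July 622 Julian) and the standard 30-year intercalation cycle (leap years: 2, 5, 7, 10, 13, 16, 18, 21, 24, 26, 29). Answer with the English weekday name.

This is JDN 2462539 (6 February 2030 Gregorian).
JDN 2462539 mod 7 = 2, and JDN 0 was a Monday, so this is a Wednesday.

Wednesday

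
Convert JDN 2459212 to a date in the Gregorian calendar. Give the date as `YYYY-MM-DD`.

Counting from JDN 2299161 = 15 Oct 1582 gives an offset of 160051 days.

2020-12-28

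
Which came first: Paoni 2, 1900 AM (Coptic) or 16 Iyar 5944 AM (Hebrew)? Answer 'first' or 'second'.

The two dates have Julian Day Numbers 2518911 and 2518867 respectively.
Since 2518867 < 2518911, the second date comes first.

second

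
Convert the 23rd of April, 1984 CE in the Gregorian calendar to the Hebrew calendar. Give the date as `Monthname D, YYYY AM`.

Julian Day Number of the source date = 2445814.
Converting JDN 2445814 to the Hebrew calendar gives 21 Nisan 5744 AM.

Nisan 21, 5744 AM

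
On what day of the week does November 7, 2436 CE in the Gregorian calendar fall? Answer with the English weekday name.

JDN 2611102 mod 7 = 4, and JDN 0 was a Monday, so this is a Friday.

Friday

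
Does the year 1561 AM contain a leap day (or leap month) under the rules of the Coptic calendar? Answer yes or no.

1561 mod 4 = 1; in the Coptic calendar a year is leap when year mod 4 = 3, so it is a common year.

no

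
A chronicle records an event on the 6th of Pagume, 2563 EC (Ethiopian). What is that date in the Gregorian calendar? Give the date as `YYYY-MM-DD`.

Julian Day Number of the source date = 2660356.
Converting JDN 2660356 to the Gregorian calendar gives 15 September 2571 CE.

2571-09-15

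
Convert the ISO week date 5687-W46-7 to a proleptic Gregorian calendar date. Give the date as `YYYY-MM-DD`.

5687-11-16

ISO week 1 of 5687 is the week containing the first Thursday of 5687.
Week 46, day 7 (Sunday) lands on 5687-11-16.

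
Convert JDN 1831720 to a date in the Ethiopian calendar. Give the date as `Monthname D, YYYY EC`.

The proleptic Gregorian equivalent of JDN 1831720 is 24 December 302.
In the Ethiopian calendar that day is Tahsas 27, 295 EC.

Tahsas 27, 295 EC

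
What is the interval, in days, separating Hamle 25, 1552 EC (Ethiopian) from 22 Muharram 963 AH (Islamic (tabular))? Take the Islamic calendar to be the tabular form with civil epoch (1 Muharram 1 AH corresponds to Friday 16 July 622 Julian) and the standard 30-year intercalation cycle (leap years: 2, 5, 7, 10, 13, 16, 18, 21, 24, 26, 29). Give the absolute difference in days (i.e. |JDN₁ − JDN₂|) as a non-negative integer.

First date → JDN 2291048; second date → JDN 2289362.
The interval is |2291048 − 2289362| = 1686 days.

1686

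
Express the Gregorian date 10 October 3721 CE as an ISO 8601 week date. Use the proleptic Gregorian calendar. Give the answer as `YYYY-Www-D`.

3721-W41-5

The weekday is Friday (ISO weekday 5).
That Friday belongs to ISO week 41 of ISO year 3721.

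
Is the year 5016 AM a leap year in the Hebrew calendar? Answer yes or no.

Hebrew year 5016 is year 19 of its 19-year Metonic cycle; leap years are at positions 3, 6, 8, 11, 14, 17, 19, so it is a leap year (13 months).

yes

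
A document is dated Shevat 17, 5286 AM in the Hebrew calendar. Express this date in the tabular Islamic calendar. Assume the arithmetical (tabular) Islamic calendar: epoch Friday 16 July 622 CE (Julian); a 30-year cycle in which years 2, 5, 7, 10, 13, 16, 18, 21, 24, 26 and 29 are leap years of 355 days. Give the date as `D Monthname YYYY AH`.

17 Rabi' al-Thani 932 AH

Both dates share Julian Day Number 2278460; in the tabular Islamic calendar that is 17 Rabi' al-Thani 932 AH.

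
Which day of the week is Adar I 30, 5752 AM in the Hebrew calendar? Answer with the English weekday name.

This is JDN 2448687 (5 March 1992 Gregorian).
Since JDN mod 7 = 3 (0 = Monday), the day is Thursday.

Thursday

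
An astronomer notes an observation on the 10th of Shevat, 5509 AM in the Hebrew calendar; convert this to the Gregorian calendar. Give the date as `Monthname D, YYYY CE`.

Julian Day Number of the source date = 2359898.
Converting JDN 2359898 to the Gregorian calendar gives 29 January 1749 CE.

January 29, 1749 CE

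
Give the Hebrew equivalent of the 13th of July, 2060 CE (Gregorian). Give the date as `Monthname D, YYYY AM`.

Tammuz 15, 5820 AM

Julian Day Number of the source date = 2473654.
Converting JDN 2473654 to the Hebrew calendar gives 15 Tammuz 5820 AM.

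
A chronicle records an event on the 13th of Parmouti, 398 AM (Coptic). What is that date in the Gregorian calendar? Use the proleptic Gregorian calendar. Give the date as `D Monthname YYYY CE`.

11 April 682 CE

Both dates share Julian Day Number 1970256; in the Gregorian calendar that is 11 April 682 CE.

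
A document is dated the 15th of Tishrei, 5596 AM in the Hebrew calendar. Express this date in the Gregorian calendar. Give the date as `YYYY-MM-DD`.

1835-10-08

Julian Day Number of the source date = 2391560.
Converting JDN 2391560 to the Gregorian calendar gives 8 October 1835 CE.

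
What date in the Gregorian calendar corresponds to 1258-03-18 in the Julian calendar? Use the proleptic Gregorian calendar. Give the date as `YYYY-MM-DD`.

1258-03-25

At this point the Julian calendar is 7 days behind the Gregorian.
18 March 1258 Julian + 7 days → 25 March 1258 Gregorian.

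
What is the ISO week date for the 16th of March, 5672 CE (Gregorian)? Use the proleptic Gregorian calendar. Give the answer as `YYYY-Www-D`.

5672-W11-3

The weekday is Wednesday (ISO weekday 3).
That Wednesday belongs to ISO week 11 of ISO year 5672.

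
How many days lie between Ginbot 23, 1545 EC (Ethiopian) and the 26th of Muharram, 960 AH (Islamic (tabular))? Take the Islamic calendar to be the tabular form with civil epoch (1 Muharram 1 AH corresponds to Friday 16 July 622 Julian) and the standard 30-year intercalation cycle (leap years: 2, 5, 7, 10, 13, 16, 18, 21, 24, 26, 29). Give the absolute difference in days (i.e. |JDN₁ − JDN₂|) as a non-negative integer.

126

JDN of the first date = 2288429.
JDN of the second date = 2288303.
|2288303 − 2288429| = 126.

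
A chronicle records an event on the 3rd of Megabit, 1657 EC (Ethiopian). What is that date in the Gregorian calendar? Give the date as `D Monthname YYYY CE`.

Julian Day Number of the source date = 2329257.
Converting JDN 2329257 to the Gregorian calendar gives 9 March 1665 CE.

9 March 1665 CE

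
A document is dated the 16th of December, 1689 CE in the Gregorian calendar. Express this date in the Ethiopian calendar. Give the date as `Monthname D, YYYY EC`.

Tahsas 10, 1682 EC

Julian Day Number of the source date = 2338305.
Converting JDN 2338305 to the Ethiopian calendar gives 10 Tahsas 1682 EC.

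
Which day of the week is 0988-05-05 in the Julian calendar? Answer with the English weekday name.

This is JDN 2082050 (10 May 988 Gregorian).
JDN 2082050 mod 7 = 5, and JDN 0 was a Monday, so this is a Saturday.

Saturday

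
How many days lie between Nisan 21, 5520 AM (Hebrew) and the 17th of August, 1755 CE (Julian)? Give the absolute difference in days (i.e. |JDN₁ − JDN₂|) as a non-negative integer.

JDN of the first date = 2363984.
JDN of the second date = 2362300.
|2362300 − 2363984| = 1684.

1684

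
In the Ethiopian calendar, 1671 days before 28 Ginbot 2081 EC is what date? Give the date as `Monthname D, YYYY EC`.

Tikimt 28, 2077 EC

The starting date is JDN 2484208; 2484208 − 1671 = 2482537.
JDN 2482537 corresponds to Tikimt 28, 2077 EC.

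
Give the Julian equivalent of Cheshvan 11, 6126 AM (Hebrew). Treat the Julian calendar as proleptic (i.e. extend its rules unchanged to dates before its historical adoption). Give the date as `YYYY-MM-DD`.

2365-10-12

The source date corresponds to 28 October 2365 in the Gregorian calendar (JDN 2585159).
That day falls on 12 October 2365 CE in the Julian calendar.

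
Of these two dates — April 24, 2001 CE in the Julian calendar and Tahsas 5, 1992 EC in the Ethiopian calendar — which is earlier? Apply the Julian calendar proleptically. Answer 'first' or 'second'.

First date → JDN 2452037; second date → JDN 2451528.
JDN 2451528 < JDN 2452037, so the second date is earlier.

second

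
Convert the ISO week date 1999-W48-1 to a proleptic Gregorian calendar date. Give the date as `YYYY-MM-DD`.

1999-11-29

ISO week 1 of 1999 is the week containing the first Thursday of 1999.
Week 48, day 1 (Monday) lands on 1999-11-29.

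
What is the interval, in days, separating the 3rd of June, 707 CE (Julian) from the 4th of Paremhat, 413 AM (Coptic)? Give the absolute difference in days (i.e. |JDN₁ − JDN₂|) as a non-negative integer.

JDN of the first date = 1979443.
JDN of the second date = 1975696.
|1975696 − 1979443| = 3747.

3747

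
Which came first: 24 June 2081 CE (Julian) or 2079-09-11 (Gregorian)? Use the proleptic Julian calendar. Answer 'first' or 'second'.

second

Converting both to JDN: 2481318 vs 2480653; the smaller is the second.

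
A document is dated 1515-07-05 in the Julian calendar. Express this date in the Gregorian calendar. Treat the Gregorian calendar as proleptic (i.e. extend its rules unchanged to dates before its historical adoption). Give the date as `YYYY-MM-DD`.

1515-07-15

The Julian–Gregorian offset here is 10 days (Julian trailing).
5 July 1515 Julian + 10 days → 15 July 1515 Gregorian.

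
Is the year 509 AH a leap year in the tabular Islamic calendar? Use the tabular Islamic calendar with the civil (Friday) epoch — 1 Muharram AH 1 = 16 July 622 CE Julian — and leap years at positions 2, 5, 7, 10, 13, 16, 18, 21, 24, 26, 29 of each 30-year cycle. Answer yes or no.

Year 509 AH is year 29 of its 30-year cycle; leap positions are 2, 5, 7, 10, 13, 16, 18, 21, 24, 26, 29, so it is a leap year (355 days).

yes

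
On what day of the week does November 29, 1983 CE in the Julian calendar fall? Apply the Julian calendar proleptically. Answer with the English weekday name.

In the Gregorian calendar this is 12 December 1983 (JDN 2445681).
JDN 2445681 mod 7 = 0, and JDN 0 was a Monday, so this is a Monday.

Monday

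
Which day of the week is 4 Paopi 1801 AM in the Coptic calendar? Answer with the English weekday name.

This is JDN 2482513 (14 October 2084 Gregorian).
JDN 2482513 mod 7 = 5, and JDN 0 was a Monday, so this is a Saturday.

Saturday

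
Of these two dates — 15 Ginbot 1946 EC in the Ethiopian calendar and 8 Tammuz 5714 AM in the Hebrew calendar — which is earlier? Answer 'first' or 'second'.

first

Converting both to JDN: 2434886 vs 2434933; the smaller is the first.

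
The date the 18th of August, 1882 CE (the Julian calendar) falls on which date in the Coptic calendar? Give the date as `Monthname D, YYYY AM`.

Mesori 25, 1598 AM

Both dates share Julian Day Number 2408688; in the Coptic calendar that is 25 Mesori 1598 AM.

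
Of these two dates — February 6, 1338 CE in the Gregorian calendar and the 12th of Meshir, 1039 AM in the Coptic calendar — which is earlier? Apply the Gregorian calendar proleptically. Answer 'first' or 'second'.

First date → JDN 2209791; second date → JDN 2204320.
JDN 2204320 < JDN 2209791, so the second date is earlier.

second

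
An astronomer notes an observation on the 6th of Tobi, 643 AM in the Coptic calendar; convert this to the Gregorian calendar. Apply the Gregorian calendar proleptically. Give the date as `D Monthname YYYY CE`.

6 January 927 CE

Both dates share Julian Day Number 2059645; in the Gregorian calendar that is 6 January 927 CE.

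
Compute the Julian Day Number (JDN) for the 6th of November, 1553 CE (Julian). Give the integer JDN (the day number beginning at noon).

Equivalently 16 November 1553 (proleptic Gregorian).
JDN 2400001 is 17 November 1858 CE (Gregorian), MJD 0; the target day is −111400 days from there, so JDN = 2288601.

2288601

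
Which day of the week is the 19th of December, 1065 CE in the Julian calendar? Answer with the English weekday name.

This is JDN 2110402 (25 December 1065 Gregorian).
Since JDN mod 7 = 0 (0 = Monday), the day is Monday.

Monday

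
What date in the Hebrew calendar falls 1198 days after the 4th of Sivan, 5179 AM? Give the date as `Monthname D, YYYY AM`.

Elul 21, 5182 AM

JDN of the 4th of Sivan, 5179 AM = 2239496.
2239496 + 1198 = 2240694.
JDN 2240694 in the Hebrew calendar is Elul 21, 5182 AM.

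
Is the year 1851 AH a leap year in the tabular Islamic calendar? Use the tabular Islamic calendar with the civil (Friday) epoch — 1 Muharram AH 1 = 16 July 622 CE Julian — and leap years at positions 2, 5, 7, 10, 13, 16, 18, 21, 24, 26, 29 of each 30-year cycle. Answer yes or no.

Year 1851 AH is year 21 of its 30-year cycle; leap positions are 2, 5, 7, 10, 13, 16, 18, 21, 24, 26, 29, so it is a leap year (355 days).

yes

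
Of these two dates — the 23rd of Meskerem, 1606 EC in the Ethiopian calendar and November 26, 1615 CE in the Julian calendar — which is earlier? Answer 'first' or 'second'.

first

The two dates have Julian Day Numbers 2310469 and 2311266 respectively.
Since 2310469 < 2311266, the first date comes first.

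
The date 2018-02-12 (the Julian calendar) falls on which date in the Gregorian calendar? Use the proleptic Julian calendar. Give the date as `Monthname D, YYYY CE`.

February 25, 2018 CE

For dates in this range the Gregorian date is 13 days ahead of the Julian.
12 February 2018 Julian + 13 days → 25 February 2018 Gregorian.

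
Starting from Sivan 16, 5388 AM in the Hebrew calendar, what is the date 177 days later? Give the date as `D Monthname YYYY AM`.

Counting 177 days forward from JDN 2315843 reaches JDN 2316020, which is 15 Kislev 5389 AM.

15 Kislev 5389 AM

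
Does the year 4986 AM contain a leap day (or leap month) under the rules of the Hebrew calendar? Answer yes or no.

yes

Hebrew year 4986 is year 8 of its 19-year Metonic cycle; leap years are at positions 3, 6, 8, 11, 14, 17, 19, so it is a leap year (13 months).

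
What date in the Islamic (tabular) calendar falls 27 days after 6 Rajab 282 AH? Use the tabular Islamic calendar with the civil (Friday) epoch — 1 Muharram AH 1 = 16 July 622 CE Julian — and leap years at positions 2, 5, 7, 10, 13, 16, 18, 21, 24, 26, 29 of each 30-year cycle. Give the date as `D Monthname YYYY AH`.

3 Sha'ban 282 AH

Counting 27 days forward from JDN 2048199 reaches JDN 2048226, which is 3 Sha'ban 282 AH.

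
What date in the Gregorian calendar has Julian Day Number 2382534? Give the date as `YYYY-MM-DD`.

JDN 2451545 is 1 Jan 2000; 2382534 is −69011 days from there.

1811-01-21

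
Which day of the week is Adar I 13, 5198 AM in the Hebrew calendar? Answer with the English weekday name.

Saturday

Equivalently 17 February 1438 Gregorian, JDN 2246326.
JDN 2246326 mod 7 = 5, and JDN 0 was a Monday, so this is a Saturday.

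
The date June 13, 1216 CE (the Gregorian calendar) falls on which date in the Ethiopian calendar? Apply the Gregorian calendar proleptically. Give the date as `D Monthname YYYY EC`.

Julian Day Number of the source date = 2165359.
Converting JDN 2165359 to the Ethiopian calendar gives 12 Sene 1208 EC.

12 Sene 1208 EC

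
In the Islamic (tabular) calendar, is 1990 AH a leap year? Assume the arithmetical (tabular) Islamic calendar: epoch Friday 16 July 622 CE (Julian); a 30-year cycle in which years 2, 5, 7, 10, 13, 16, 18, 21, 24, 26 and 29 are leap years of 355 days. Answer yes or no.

yes

Year 1990 AH is year 10 of its 30-year cycle; leap positions are 2, 5, 7, 10, 13, 16, 18, 21, 24, 26, 29, so it is a leap year (355 days).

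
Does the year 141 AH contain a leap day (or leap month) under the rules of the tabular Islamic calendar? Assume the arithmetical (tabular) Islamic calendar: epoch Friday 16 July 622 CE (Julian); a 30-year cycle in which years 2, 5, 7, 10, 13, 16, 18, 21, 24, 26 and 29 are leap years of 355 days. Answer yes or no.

Year 141 AH is year 21 of its 30-year cycle; leap positions are 2, 5, 7, 10, 13, 16, 18, 21, 24, 26, 29, so it is a leap year (355 days).

yes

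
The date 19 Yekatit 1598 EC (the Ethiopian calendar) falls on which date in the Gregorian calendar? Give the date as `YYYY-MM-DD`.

1606-02-23

Julian Day Number of the source date = 2307693.
Converting JDN 2307693 to the Gregorian calendar gives 23 February 1606 CE.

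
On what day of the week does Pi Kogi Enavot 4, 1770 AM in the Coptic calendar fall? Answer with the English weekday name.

Equivalently 9 September 2054 Gregorian, JDN 2471520.
Since JDN mod 7 = 2 (0 = Monday), the day is Wednesday.

Wednesday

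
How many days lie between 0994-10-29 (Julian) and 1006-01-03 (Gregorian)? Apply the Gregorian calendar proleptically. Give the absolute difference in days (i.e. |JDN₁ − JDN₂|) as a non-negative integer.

JDN of the first date = 2084418.
JDN of the second date = 2088496.
|2088496 − 2084418| = 4078.

4078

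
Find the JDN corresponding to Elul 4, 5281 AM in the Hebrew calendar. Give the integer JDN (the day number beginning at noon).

Equivalently 17 August 1521 (proleptic Gregorian).
JDN 2299161 is 15 October 1582 CE (Gregorian); the target day is −22339 days from there, so JDN = 2276822.

2276822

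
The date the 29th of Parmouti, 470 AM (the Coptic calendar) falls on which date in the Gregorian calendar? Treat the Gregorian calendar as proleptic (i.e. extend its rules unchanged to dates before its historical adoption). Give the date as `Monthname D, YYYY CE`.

Julian Day Number of the source date = 1996570.
Converting JDN 1996570 to the Gregorian calendar gives 28 April 754 CE.

April 28, 754 CE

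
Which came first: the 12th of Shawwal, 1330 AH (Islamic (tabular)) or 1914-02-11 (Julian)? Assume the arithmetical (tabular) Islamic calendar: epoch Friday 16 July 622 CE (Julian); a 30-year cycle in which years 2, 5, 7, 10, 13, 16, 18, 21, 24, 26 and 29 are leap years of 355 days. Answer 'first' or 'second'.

The two dates have Julian Day Numbers 2419670 and 2420188 respectively.
Since 2419670 < 2420188, the first date comes first.

first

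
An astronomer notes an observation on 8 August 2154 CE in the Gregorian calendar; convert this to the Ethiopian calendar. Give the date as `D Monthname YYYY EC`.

Both dates share Julian Day Number 2508012; in the Ethiopian calendar that is 1 Nehase 2146 EC.

1 Nehase 2146 EC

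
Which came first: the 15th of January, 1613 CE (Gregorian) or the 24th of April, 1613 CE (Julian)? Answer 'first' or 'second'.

First date → JDN 2310211; second date → JDN 2310320.
JDN 2310211 < JDN 2310320, so the first date is earlier.

first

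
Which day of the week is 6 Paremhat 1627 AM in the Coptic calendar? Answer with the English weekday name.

In the Gregorian calendar this is 15 March 1911 (JDN 2419111).
2419111 ≡ 2 (mod 7); counting from Monday = 0 gives Wednesday.

Wednesday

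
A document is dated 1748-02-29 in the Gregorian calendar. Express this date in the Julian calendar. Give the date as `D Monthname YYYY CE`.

18 February 1748 CE

The Julian–Gregorian offset here is 11 days (Julian trailing).
29 February 1748 Gregorian − 11 days → 18 February 1748 Julian.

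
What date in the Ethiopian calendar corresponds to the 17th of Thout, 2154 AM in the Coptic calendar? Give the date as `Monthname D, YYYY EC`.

Meskerem 17, 2430 EC

Both dates share Julian Day Number 2611429; in the Ethiopian calendar that is 17 Meskerem 2430 EC.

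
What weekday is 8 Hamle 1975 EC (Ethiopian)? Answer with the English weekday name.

Friday

Equivalently 15 July 1983 Gregorian, JDN 2445531.
JDN 2445531 mod 7 = 4, and JDN 0 was a Monday, so this is a Friday.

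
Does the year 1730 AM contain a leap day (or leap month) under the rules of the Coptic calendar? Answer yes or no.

no

1730 mod 4 = 2; in the Coptic calendar a year is leap when year mod 4 = 3, so it is a common year.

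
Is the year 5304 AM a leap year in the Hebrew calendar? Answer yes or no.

yes

Hebrew year 5304 is year 3 of its 19-year Metonic cycle; leap years are at positions 3, 6, 8, 11, 14, 17, 19, so it is a leap year (13 months).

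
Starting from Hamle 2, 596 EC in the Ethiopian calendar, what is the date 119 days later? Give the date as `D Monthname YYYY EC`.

26 Tikimt 597 EC

JDN of Hamle 2, 596 EC = 1941846.
1941846 + 119 = 1941965.
JDN 1941965 in the Ethiopian calendar is 26 Tikimt 597 EC.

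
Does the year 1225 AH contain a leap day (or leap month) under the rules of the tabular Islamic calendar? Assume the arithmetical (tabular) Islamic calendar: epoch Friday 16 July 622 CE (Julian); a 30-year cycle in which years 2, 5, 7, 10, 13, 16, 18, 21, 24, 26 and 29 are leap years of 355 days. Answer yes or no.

no

Year 1225 AH is year 25 of its 30-year cycle; leap positions are 2, 5, 7, 10, 13, 16, 18, 21, 24, 26, 29, so it is a common year (354 days).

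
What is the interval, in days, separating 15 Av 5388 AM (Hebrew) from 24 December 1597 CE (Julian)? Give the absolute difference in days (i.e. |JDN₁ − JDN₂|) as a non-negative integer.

JDN of the first date = 2315901.
JDN of the second date = 2304720.
|2304720 − 2315901| = 11181.

11181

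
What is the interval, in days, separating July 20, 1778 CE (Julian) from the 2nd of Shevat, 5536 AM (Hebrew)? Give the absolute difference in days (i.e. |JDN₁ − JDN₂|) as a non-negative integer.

JDN of the first date = 2370673.
JDN of the second date = 2369753.
|2369753 − 2370673| = 920.

920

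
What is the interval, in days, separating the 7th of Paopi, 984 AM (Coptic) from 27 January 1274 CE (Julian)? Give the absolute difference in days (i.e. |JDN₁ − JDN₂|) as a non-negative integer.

2306

JDN of the first date = 2184107.
JDN of the second date = 2186413.
|2186413 − 2184107| = 2306.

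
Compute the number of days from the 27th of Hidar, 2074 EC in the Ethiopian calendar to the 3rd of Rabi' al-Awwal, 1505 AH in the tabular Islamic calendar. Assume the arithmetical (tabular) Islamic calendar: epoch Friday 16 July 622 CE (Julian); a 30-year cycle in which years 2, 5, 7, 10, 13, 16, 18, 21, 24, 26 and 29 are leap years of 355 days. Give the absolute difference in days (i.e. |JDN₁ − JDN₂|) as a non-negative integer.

JDN of the first date = 2481470.
JDN of the second date = 2481468.
|2481468 − 2481470| = 2.

2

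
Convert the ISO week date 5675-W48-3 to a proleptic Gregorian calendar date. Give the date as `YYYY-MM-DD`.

5675-11-27

ISO week 1 of 5675 is the week containing the first Thursday of 5675.
Week 48, day 3 (Wednesday) lands on 5675-11-27.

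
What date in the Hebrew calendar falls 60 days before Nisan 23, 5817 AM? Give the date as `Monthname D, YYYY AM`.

JDN of Nisan 23, 5817 AM = 2472481.
2472481 − 60 = 2472421.
JDN 2472421 in the Hebrew calendar is Adar I 22, 5817 AM.

Adar I 22, 5817 AM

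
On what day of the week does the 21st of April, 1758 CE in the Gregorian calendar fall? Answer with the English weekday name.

2363267 ≡ 4 (mod 7); counting from Monday = 0 gives Friday.

Friday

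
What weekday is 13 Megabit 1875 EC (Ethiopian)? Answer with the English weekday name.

Wednesday

In the Gregorian calendar this is 21 March 1883 (JDN 2408891).
2408891 ≡ 2 (mod 7); counting from Monday = 0 gives Wednesday.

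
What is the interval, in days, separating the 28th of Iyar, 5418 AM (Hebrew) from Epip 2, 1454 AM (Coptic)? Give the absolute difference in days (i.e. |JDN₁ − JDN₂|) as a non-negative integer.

JDN of the first date = 2326783.
JDN of the second date = 2356039.
|2356039 − 2326783| = 29256.

29256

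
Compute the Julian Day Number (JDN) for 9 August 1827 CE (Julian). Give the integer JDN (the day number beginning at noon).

2388590

Equivalently 21 August 1827 (Gregorian).
JDN 2299161 is 15 October 1582 CE (Gregorian); the target day is +89429 days from there, so JDN = 2388590.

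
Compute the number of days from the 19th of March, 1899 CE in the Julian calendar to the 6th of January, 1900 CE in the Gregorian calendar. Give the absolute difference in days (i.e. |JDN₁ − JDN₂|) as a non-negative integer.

281

First date → JDN 2414745; second date → JDN 2415026.
The interval is |2414745 − 2415026| = 281 days.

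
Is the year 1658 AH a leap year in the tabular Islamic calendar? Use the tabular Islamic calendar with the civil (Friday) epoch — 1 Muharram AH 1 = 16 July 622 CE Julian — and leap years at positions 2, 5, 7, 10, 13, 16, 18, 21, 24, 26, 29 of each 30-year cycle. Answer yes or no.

Year 1658 AH is year 8 of its 30-year cycle; leap positions are 2, 5, 7, 10, 13, 16, 18, 21, 24, 26, 29, so it is a common year (354 days).

no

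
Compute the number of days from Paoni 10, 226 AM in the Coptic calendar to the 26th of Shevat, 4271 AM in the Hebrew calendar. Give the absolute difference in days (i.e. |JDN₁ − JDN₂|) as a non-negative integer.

252

First date → JDN 1907490; second date → JDN 1907742.
The interval is |1907490 − 1907742| = 252 days.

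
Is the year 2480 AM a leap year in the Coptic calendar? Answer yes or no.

2480 mod 4 = 0; in the Coptic calendar a year is leap when year mod 4 = 3, so it is a common year.

no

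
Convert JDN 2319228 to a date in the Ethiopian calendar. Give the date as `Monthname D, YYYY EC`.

The Gregorian equivalent of JDN 2319228 is 23 September 1637.
In the Ethiopian calendar that day is Meskerem 16, 1630 EC.

Meskerem 16, 1630 EC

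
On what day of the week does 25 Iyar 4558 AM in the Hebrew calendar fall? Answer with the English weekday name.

This is JDN 2012662 (19 May 798 Gregorian).
Since JDN mod 7 = 1 (0 = Monday), the day is Tuesday.

Tuesday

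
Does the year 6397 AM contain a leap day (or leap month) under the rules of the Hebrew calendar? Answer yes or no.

no

Hebrew year 6397 is year 13 of its 19-year Metonic cycle; leap years are at positions 3, 6, 8, 11, 14, 17, 19, so it is a common year (12 months).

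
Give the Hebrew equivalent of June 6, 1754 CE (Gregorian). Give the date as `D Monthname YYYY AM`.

Julian Day Number of the source date = 2361852.
Converting JDN 2361852 to the Hebrew calendar gives 16 Sivan 5514 AM.

16 Sivan 5514 AM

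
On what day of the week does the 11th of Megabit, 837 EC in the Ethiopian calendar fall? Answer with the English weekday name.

Equivalently 11 March 845 Gregorian, JDN 2029760.
JDN 2029760 mod 7 = 5, and JDN 0 was a Monday, so this is a Saturday.

Saturday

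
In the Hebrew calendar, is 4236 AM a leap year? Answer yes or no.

Hebrew year 4236 is year 18 of its 19-year Metonic cycle; leap years are at positions 3, 6, 8, 11, 14, 17, 19, so it is a common year (12 months).

no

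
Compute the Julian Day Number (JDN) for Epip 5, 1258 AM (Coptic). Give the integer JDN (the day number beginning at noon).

In the proleptic Gregorian calendar the same day is 9 July 1542.
JDN 2451545 is 1 January 2000 CE (Gregorian); the target day is −167092 days from there, so JDN = 2284453.

2284453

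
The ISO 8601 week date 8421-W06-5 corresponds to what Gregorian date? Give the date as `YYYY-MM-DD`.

8421-02-12

ISO week 1 of 8421 is the week containing the first Thursday of 8421.
Week 6, day 5 (Friday) lands on 8421-02-12.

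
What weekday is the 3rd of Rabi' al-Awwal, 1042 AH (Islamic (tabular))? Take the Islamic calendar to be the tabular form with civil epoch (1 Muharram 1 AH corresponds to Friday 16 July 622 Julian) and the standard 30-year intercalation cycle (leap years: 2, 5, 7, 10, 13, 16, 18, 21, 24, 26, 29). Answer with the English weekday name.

Equivalently 18 September 1632 Gregorian, JDN 2317397.
JDN 2317397 mod 7 = 5, and JDN 0 was a Monday, so this is a Saturday.

Saturday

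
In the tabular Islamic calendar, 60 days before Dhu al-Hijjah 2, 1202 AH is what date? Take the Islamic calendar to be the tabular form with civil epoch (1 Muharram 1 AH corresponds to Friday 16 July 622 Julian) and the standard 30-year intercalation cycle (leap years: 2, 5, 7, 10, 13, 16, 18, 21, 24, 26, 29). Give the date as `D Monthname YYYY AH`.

JDN of Dhu al-Hijjah 2, 1202 AH = 2374360.
2374360 − 60 = 2374300.
JDN 2374300 in the tabular Islamic calendar is 1 Shawwal 1202 AH.

1 Shawwal 1202 AH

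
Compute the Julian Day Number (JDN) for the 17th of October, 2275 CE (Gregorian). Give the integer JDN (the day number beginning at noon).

JDN 2451545 is 1 January 2000 CE (Gregorian); the target day is +100731 days from there, so JDN = 2552276.

2552276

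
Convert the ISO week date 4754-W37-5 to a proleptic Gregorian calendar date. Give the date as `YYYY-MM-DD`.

4754-09-17

ISO week 1 of 4754 is the week containing the first Thursday of 4754.
Week 37, day 5 (Friday) lands on 4754-09-17.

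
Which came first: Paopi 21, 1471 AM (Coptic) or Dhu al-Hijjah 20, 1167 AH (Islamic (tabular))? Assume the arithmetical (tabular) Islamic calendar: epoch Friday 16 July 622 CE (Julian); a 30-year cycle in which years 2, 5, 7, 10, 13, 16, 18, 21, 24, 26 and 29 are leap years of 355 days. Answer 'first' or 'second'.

second

The two dates have Julian Day Numbers 2361997 and 2361976 respectively.
Since 2361976 < 2361997, the second date comes first.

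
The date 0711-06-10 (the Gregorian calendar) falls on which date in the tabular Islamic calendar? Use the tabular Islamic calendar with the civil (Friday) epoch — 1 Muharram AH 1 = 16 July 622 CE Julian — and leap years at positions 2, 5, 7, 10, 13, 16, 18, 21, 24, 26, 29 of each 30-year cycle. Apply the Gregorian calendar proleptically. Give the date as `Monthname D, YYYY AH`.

Both dates share Julian Day Number 1980907; in the tabular Islamic calendar that is 14 Sha'ban 92 AH.

Sha'ban 14, 92 AH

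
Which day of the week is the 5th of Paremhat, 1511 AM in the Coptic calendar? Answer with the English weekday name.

This is JDN 2376741 (12 March 1795 Gregorian).
Since JDN mod 7 = 3 (0 = Monday), the day is Thursday.

Thursday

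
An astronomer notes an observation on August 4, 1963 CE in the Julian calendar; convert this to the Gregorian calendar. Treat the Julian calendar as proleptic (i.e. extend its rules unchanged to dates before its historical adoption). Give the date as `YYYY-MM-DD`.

1963-08-17

For dates in this range the Gregorian date is 13 days ahead of the Julian.
4 August 1963 Julian + 13 days → 17 August 1963 Gregorian.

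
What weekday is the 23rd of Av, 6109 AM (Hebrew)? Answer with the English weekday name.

Tuesday

In the Gregorian calendar this is 9 August 2349 (JDN 2579235).
JDN 2579235 mod 7 = 1, and JDN 0 was a Monday, so this is a Tuesday.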